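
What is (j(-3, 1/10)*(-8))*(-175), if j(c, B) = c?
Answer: -4200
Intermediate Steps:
(j(-3, 1/10)*(-8))*(-175) = -3*(-8)*(-175) = 24*(-175) = -4200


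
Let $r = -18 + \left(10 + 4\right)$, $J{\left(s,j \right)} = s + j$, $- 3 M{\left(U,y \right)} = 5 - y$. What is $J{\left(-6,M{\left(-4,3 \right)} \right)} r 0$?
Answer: $0$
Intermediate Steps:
$M{\left(U,y \right)} = - \frac{5}{3} + \frac{y}{3}$ ($M{\left(U,y \right)} = - \frac{5 - y}{3} = - \frac{5}{3} + \frac{y}{3}$)
$J{\left(s,j \right)} = j + s$
$r = -4$ ($r = -18 + 14 = -4$)
$J{\left(-6,M{\left(-4,3 \right)} \right)} r 0 = \left(\left(- \frac{5}{3} + \frac{1}{3} \cdot 3\right) - 6\right) \left(-4\right) 0 = \left(\left(- \frac{5}{3} + 1\right) - 6\right) \left(-4\right) 0 = \left(- \frac{2}{3} - 6\right) \left(-4\right) 0 = \left(- \frac{20}{3}\right) \left(-4\right) 0 = \frac{80}{3} \cdot 0 = 0$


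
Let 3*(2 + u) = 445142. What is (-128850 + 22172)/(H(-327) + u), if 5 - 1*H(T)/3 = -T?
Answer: -160017/221119 ≈ -0.72367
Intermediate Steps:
u = 445136/3 (u = -2 + (1/3)*445142 = -2 + 445142/3 = 445136/3 ≈ 1.4838e+5)
H(T) = 15 + 3*T (H(T) = 15 - (-3)*T = 15 + 3*T)
(-128850 + 22172)/(H(-327) + u) = (-128850 + 22172)/((15 + 3*(-327)) + 445136/3) = -106678/((15 - 981) + 445136/3) = -106678/(-966 + 445136/3) = -106678/442238/3 = -106678*3/442238 = -160017/221119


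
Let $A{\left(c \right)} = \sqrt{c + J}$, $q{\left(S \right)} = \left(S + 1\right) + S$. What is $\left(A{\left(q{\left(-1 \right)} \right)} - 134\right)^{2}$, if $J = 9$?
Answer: $17964 - 536 \sqrt{2} \approx 17206.0$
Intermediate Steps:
$q{\left(S \right)} = 1 + 2 S$ ($q{\left(S \right)} = \left(1 + S\right) + S = 1 + 2 S$)
$A{\left(c \right)} = \sqrt{9 + c}$ ($A{\left(c \right)} = \sqrt{c + 9} = \sqrt{9 + c}$)
$\left(A{\left(q{\left(-1 \right)} \right)} - 134\right)^{2} = \left(\sqrt{9 + \left(1 + 2 \left(-1\right)\right)} - 134\right)^{2} = \left(\sqrt{9 + \left(1 - 2\right)} - 134\right)^{2} = \left(\sqrt{9 - 1} - 134\right)^{2} = \left(\sqrt{8} - 134\right)^{2} = \left(2 \sqrt{2} - 134\right)^{2} = \left(-134 + 2 \sqrt{2}\right)^{2}$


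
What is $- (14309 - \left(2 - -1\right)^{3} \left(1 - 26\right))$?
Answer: $-14984$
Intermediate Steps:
$- (14309 - \left(2 - -1\right)^{3} \left(1 - 26\right)) = - (14309 - \left(2 + 1\right)^{3} \left(-25\right)) = - (14309 - 3^{3} \left(-25\right)) = - (14309 - 27 \left(-25\right)) = - (14309 - -675) = - (14309 + 675) = \left(-1\right) 14984 = -14984$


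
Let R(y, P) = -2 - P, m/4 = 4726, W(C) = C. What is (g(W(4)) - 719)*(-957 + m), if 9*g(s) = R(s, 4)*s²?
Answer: -39285983/3 ≈ -1.3095e+7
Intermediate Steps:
m = 18904 (m = 4*4726 = 18904)
g(s) = -2*s²/3 (g(s) = ((-2 - 1*4)*s²)/9 = ((-2 - 4)*s²)/9 = (-6*s²)/9 = -2*s²/3)
(g(W(4)) - 719)*(-957 + m) = (-⅔*4² - 719)*(-957 + 18904) = (-⅔*16 - 719)*17947 = (-32/3 - 719)*17947 = -2189/3*17947 = -39285983/3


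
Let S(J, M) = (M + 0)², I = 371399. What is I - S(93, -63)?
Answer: 367430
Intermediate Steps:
S(J, M) = M²
I - S(93, -63) = 371399 - 1*(-63)² = 371399 - 1*3969 = 371399 - 3969 = 367430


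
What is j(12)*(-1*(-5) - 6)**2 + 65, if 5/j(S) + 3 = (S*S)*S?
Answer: 22426/345 ≈ 65.003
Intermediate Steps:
j(S) = 5/(-3 + S**3) (j(S) = 5/(-3 + (S*S)*S) = 5/(-3 + S**2*S) = 5/(-3 + S**3))
j(12)*(-1*(-5) - 6)**2 + 65 = (5/(-3 + 12**3))*(-1*(-5) - 6)**2 + 65 = (5/(-3 + 1728))*(5 - 6)**2 + 65 = (5/1725)*(-1)**2 + 65 = (5*(1/1725))*1 + 65 = (1/345)*1 + 65 = 1/345 + 65 = 22426/345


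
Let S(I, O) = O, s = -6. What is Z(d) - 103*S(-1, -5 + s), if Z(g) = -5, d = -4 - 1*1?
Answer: 1128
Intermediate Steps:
d = -5 (d = -4 - 1 = -5)
Z(d) - 103*S(-1, -5 + s) = -5 - 103*(-5 - 6) = -5 - 103*(-11) = -5 + 1133 = 1128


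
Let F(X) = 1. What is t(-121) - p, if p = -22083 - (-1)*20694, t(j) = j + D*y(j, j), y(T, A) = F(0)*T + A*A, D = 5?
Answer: 73868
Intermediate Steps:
y(T, A) = T + A² (y(T, A) = 1*T + A*A = T + A²)
t(j) = 5*j² + 6*j (t(j) = j + 5*(j + j²) = j + (5*j + 5*j²) = 5*j² + 6*j)
p = -1389 (p = -22083 - 1*(-20694) = -22083 + 20694 = -1389)
t(-121) - p = -121*(6 + 5*(-121)) - 1*(-1389) = -121*(6 - 605) + 1389 = -121*(-599) + 1389 = 72479 + 1389 = 73868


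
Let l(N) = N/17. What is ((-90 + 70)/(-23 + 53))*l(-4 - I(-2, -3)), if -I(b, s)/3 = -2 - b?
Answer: 8/51 ≈ 0.15686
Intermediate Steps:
I(b, s) = 6 + 3*b (I(b, s) = -3*(-2 - b) = 6 + 3*b)
l(N) = N/17 (l(N) = N*(1/17) = N/17)
((-90 + 70)/(-23 + 53))*l(-4 - I(-2, -3)) = ((-90 + 70)/(-23 + 53))*((-4 - (6 + 3*(-2)))/17) = (-20/30)*((-4 - (6 - 6))/17) = (-20*1/30)*((-4 - 1*0)/17) = -2*(-4 + 0)/51 = -2*(-4)/51 = -⅔*(-4/17) = 8/51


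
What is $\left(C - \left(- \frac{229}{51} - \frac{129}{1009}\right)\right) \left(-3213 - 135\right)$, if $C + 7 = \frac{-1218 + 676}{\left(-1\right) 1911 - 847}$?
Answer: $\frac{173072380248}{23653987} \approx 7316.8$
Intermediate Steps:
$C = - \frac{9382}{1379}$ ($C = -7 + \frac{-1218 + 676}{\left(-1\right) 1911 - 847} = -7 - \frac{542}{-1911 - 847} = -7 - \frac{542}{-2758} = -7 - - \frac{271}{1379} = -7 + \frac{271}{1379} = - \frac{9382}{1379} \approx -6.8035$)
$\left(C - \left(- \frac{229}{51} - \frac{129}{1009}\right)\right) \left(-3213 - 135\right) = \left(- \frac{9382}{1379} - \left(- \frac{229}{51} - \frac{129}{1009}\right)\right) \left(-3213 - 135\right) = \left(- \frac{9382}{1379} - - \frac{237640}{51459}\right) \left(-3348\right) = \left(- \frac{9382}{1379} + \left(\frac{129}{1009} + \frac{229}{51}\right)\right) \left(-3348\right) = \left(- \frac{9382}{1379} + \frac{237640}{51459}\right) \left(-3348\right) = \left(- \frac{155082778}{70961961}\right) \left(-3348\right) = \frac{173072380248}{23653987}$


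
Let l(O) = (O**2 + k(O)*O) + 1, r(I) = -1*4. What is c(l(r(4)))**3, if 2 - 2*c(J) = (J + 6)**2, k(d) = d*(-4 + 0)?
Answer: -4733169839/8 ≈ -5.9165e+8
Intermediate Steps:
k(d) = -4*d (k(d) = d*(-4) = -4*d)
r(I) = -4
l(O) = 1 - 3*O**2 (l(O) = (O**2 + (-4*O)*O) + 1 = (O**2 - 4*O**2) + 1 = -3*O**2 + 1 = 1 - 3*O**2)
c(J) = 1 - (6 + J)**2/2 (c(J) = 1 - (J + 6)**2/2 = 1 - (6 + J)**2/2)
c(l(r(4)))**3 = (1 - (6 + (1 - 3*(-4)**2))**2/2)**3 = (1 - (6 + (1 - 3*16))**2/2)**3 = (1 - (6 + (1 - 48))**2/2)**3 = (1 - (6 - 47)**2/2)**3 = (1 - 1/2*(-41)**2)**3 = (1 - 1/2*1681)**3 = (1 - 1681/2)**3 = (-1679/2)**3 = -4733169839/8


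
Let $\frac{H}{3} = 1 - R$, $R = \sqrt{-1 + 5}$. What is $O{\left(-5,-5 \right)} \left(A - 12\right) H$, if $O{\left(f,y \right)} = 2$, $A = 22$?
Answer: $-60$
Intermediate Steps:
$R = 2$ ($R = \sqrt{4} = 2$)
$H = -3$ ($H = 3 \left(1 - 2\right) = 3 \left(-1\right) = -3$)
$O{\left(-5,-5 \right)} \left(A - 12\right) H = 2 \left(22 - 12\right) \left(-3\right) = 2 \cdot 10 \left(-3\right) = 20 \left(-3\right) = -60$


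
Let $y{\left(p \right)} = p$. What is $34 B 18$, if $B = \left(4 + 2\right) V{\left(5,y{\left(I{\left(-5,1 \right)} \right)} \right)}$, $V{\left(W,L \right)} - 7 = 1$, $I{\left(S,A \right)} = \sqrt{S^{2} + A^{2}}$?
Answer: $29376$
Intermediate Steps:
$I{\left(S,A \right)} = \sqrt{A^{2} + S^{2}}$
$V{\left(W,L \right)} = 8$ ($V{\left(W,L \right)} = 7 + 1 = 8$)
$B = 48$ ($B = \left(4 + 2\right) 8 = 6 \cdot 8 = 48$)
$34 B 18 = 34 \cdot 48 \cdot 18 = 1632 \cdot 18 = 29376$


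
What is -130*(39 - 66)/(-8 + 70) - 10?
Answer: 1445/31 ≈ 46.613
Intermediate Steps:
-130*(39 - 66)/(-8 + 70) - 10 = -(-3510)/62 - 10 = -130*(-27/62) - 10 = 1755/31 - 10 = 1445/31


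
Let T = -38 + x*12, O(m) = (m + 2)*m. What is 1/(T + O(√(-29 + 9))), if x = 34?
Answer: -I/(-350*I + 4*√5) ≈ 0.0028553 - 7.2967e-5*I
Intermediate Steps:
O(m) = m*(2 + m) (O(m) = (2 + m)*m = m*(2 + m))
T = 370 (T = -38 + 34*12 = -38 + 408 = 370)
1/(T + O(√(-29 + 9))) = 1/(370 + √(-29 + 9)*(2 + √(-29 + 9))) = 1/(370 + √(-20)*(2 + √(-20))) = 1/(370 + (2*I*√5)*(2 + 2*I*√5)) = 1/(370 + 2*I*√5*(2 + 2*I*√5))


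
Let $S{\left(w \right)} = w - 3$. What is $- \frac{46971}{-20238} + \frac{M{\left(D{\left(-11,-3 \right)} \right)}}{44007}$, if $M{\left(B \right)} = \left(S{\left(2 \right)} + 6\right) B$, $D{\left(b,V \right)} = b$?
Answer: $\frac{688646569}{296871222} \approx 2.3197$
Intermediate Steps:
$S{\left(w \right)} = -3 + w$
$M{\left(B \right)} = 5 B$ ($M{\left(B \right)} = \left(\left(-3 + 2\right) + 6\right) B = \left(-1 + 6\right) B = 5 B$)
$- \frac{46971}{-20238} + \frac{M{\left(D{\left(-11,-3 \right)} \right)}}{44007} = - \frac{46971}{-20238} + \frac{5 \left(-11\right)}{44007} = \left(-46971\right) \left(- \frac{1}{20238}\right) - \frac{55}{44007} = \frac{15657}{6746} - \frac{55}{44007} = \frac{688646569}{296871222}$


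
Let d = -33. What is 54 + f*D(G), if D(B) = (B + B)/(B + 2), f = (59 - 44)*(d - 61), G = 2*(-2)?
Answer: -5586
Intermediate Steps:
G = -4
f = -1410 (f = (59 - 44)*(-33 - 61) = 15*(-94) = -1410)
D(B) = 2*B/(2 + B) (D(B) = (2*B)/(2 + B) = 2*B/(2 + B))
54 + f*D(G) = 54 - 2820*(-4)/(2 - 4) = 54 - 2820*(-4)/(-2) = 54 - 2820*(-4)*(-1)/2 = 54 - 1410*4 = 54 - 5640 = -5586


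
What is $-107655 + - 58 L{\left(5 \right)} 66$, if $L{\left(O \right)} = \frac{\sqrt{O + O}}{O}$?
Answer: $-107655 - \frac{3828 \sqrt{10}}{5} \approx -1.1008 \cdot 10^{5}$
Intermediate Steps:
$L{\left(O \right)} = \frac{\sqrt{2}}{\sqrt{O}}$ ($L{\left(O \right)} = \frac{\sqrt{2 O}}{O} = \frac{\sqrt{2} \sqrt{O}}{O} = \frac{\sqrt{2}}{\sqrt{O}}$)
$-107655 + - 58 L{\left(5 \right)} 66 = -107655 + - 58 \frac{\sqrt{2}}{\sqrt{5}} \cdot 66 = -107655 + - 58 \sqrt{2} \frac{\sqrt{5}}{5} \cdot 66 = -107655 + - 58 \frac{\sqrt{10}}{5} \cdot 66 = -107655 + - \frac{58 \sqrt{10}}{5} \cdot 66 = -107655 - \frac{3828 \sqrt{10}}{5}$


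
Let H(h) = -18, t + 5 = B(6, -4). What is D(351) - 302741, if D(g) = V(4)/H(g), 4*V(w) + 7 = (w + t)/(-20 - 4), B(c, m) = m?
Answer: -523136285/1728 ≈ -3.0274e+5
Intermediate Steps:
t = -9 (t = -5 - 4 = -9)
V(w) = -53/32 - w/96 (V(w) = -7/4 + ((w - 9)/(-20 - 4))/4 = -7/4 + ((-9 + w)/(-24))/4 = -7/4 + (-(-9 + w)/24)/4 = -7/4 + (3/8 - w/24)/4 = -7/4 + (3/32 - w/96) = -53/32 - w/96)
D(g) = 163/1728 (D(g) = (-53/32 - 1/96*4)/(-18) = (-53/32 - 1/24)*(-1/18) = -163/96*(-1/18) = 163/1728)
D(351) - 302741 = 163/1728 - 302741 = -523136285/1728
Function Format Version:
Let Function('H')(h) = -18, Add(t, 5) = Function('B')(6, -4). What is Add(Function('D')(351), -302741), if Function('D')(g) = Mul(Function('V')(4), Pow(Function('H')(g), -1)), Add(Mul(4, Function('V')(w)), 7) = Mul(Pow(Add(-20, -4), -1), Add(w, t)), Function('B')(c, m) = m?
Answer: Rational(-523136285, 1728) ≈ -3.0274e+5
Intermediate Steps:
t = -9 (t = Add(-5, -4) = -9)
Function('V')(w) = Add(Rational(-53, 32), Mul(Rational(-1, 96), w)) (Function('V')(w) = Add(Rational(-7, 4), Mul(Rational(1, 4), Mul(Pow(Add(-20, -4), -1), Add(w, -9)))) = Add(Rational(-7, 4), Mul(Rational(1, 4), Mul(Pow(-24, -1), Add(-9, w)))) = Add(Rational(-7, 4), Mul(Rational(1, 4), Mul(Rational(-1, 24), Add(-9, w)))) = Add(Rational(-7, 4), Mul(Rational(1, 4), Add(Rational(3, 8), Mul(Rational(-1, 24), w)))) = Add(Rational(-7, 4), Add(Rational(3, 32), Mul(Rational(-1, 96), w))) = Add(Rational(-53, 32), Mul(Rational(-1, 96), w)))
Function('D')(g) = Rational(163, 1728) (Function('D')(g) = Mul(Add(Rational(-53, 32), Mul(Rational(-1, 96), 4)), Pow(-18, -1)) = Mul(Add(Rational(-53, 32), Rational(-1, 24)), Rational(-1, 18)) = Mul(Rational(-163, 96), Rational(-1, 18)) = Rational(163, 1728))
Add(Function('D')(351), -302741) = Add(Rational(163, 1728), -302741) = Rational(-523136285, 1728)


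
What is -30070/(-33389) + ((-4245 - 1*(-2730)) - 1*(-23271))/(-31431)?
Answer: 72906362/349816553 ≈ 0.20841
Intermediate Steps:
-30070/(-33389) + ((-4245 - 1*(-2730)) - 1*(-23271))/(-31431) = -30070*(-1/33389) + ((-4245 + 2730) + 23271)*(-1/31431) = 30070/33389 + (-1515 + 23271)*(-1/31431) = 30070/33389 + 21756*(-1/31431) = 30070/33389 - 7252/10477 = 72906362/349816553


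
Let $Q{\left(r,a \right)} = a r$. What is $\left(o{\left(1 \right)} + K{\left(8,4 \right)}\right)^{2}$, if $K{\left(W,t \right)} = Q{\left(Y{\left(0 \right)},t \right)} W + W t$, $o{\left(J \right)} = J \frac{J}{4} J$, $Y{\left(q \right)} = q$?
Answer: $\frac{16641}{16} \approx 1040.1$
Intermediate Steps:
$o{\left(J \right)} = \frac{J^{3}}{4}$ ($o{\left(J \right)} = J J \frac{1}{4} J = J \frac{J}{4} J = \frac{J^{2}}{4} J = \frac{J^{3}}{4}$)
$K{\left(W,t \right)} = W t$ ($K{\left(W,t \right)} = t 0 W + W t = 0 W + W t = 0 + W t = W t$)
$\left(o{\left(1 \right)} + K{\left(8,4 \right)}\right)^{2} = \left(\frac{1^{3}}{4} + 8 \cdot 4\right)^{2} = \left(\frac{1}{4} \cdot 1 + 32\right)^{2} = \left(\frac{1}{4} + 32\right)^{2} = \left(\frac{129}{4}\right)^{2} = \frac{16641}{16}$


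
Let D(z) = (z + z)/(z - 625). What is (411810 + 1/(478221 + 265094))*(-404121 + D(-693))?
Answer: -81520247354272871946/489844585 ≈ -1.6642e+11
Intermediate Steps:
D(z) = 2*z/(-625 + z) (D(z) = (2*z)/(-625 + z) = 2*z/(-625 + z))
(411810 + 1/(478221 + 265094))*(-404121 + D(-693)) = (411810 + 1/(478221 + 265094))*(-404121 + 2*(-693)/(-625 - 693)) = (411810 + 1/743315)*(-404121 + 2*(-693)/(-1318)) = (411810 + 1/743315)*(-404121 + 2*(-693)*(-1/1318)) = 306104550151*(-404121 + 693/659)/743315 = (306104550151/743315)*(-266315046/659) = -81520247354272871946/489844585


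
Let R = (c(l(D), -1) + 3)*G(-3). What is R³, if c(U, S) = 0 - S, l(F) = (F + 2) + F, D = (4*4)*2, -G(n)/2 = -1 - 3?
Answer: 32768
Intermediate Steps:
G(n) = 8 (G(n) = -2*(-1 - 3) = -2*(-4) = 8)
D = 32 (D = 16*2 = 32)
l(F) = 2 + 2*F (l(F) = (2 + F) + F = 2 + 2*F)
c(U, S) = -S
R = 32 (R = (-1*(-1) + 3)*8 = (1 + 3)*8 = 4*8 = 32)
R³ = 32³ = 32768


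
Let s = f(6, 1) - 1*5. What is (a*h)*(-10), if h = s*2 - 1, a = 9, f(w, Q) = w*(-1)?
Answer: 2070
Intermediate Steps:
f(w, Q) = -w
s = -11 (s = -1*6 - 1*5 = -6 - 5 = -11)
h = -23 (h = -11*2 - 1 = -22 - 1 = -23)
(a*h)*(-10) = (9*(-23))*(-10) = -207*(-10) = 2070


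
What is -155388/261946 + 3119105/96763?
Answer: 401000634643/12673340399 ≈ 31.641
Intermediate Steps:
-155388/261946 + 3119105/96763 = -155388*1/261946 + 3119105*(1/96763) = -77694/130973 + 3119105/96763 = 401000634643/12673340399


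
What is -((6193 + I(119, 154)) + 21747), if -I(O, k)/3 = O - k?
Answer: -28045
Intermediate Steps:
I(O, k) = -3*O + 3*k (I(O, k) = -3*(O - k) = -3*O + 3*k)
-((6193 + I(119, 154)) + 21747) = -((6193 + (-3*119 + 3*154)) + 21747) = -((6193 + (-357 + 462)) + 21747) = -((6193 + 105) + 21747) = -(6298 + 21747) = -1*28045 = -28045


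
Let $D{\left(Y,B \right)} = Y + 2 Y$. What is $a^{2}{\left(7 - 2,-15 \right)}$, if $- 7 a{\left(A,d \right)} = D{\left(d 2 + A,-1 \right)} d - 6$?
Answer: $\frac{1252161}{49} \approx 25554.0$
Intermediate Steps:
$D{\left(Y,B \right)} = 3 Y$
$a{\left(A,d \right)} = \frac{6}{7} - \frac{d \left(3 A + 6 d\right)}{7}$ ($a{\left(A,d \right)} = - \frac{3 \left(d 2 + A\right) d - 6}{7} = - \frac{3 \left(2 d + A\right) d - 6}{7} = - \frac{3 \left(A + 2 d\right) d - 6}{7} = - \frac{\left(3 A + 6 d\right) d - 6}{7} = - \frac{d \left(3 A + 6 d\right) - 6}{7} = - \frac{-6 + d \left(3 A + 6 d\right)}{7} = \frac{6}{7} - \frac{d \left(3 A + 6 d\right)}{7}$)
$a^{2}{\left(7 - 2,-15 \right)} = \left(\frac{6}{7} - - \frac{45 \left(\left(7 - 2\right) + 2 \left(-15\right)\right)}{7}\right)^{2} = \left(\frac{6}{7} - - \frac{45 \left(5 - 30\right)}{7}\right)^{2} = \left(\frac{6}{7} - \left(- \frac{45}{7}\right) \left(-25\right)\right)^{2} = \left(\frac{6}{7} - \frac{1125}{7}\right)^{2} = \left(- \frac{1119}{7}\right)^{2} = \frac{1252161}{49}$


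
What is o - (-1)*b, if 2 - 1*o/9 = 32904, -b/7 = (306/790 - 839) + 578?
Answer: -116246016/395 ≈ -2.9429e+5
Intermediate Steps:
b = 720594/395 (b = -7*((306/790 - 839) + 578) = -7*((306*(1/790) - 839) + 578) = -7*((153/395 - 839) + 578) = -7*(-331252/395 + 578) = -7*(-102942/395) = 720594/395 ≈ 1824.3)
o = -296118 (o = 18 - 9*32904 = 18 - 296136 = -296118)
o - (-1)*b = -296118 - (-1)*720594/395 = -296118 - 1*(-720594/395) = -296118 + 720594/395 = -116246016/395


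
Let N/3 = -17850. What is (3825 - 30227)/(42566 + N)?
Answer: 13201/5492 ≈ 2.4037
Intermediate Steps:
N = -53550 (N = 3*(-17850) = -53550)
(3825 - 30227)/(42566 + N) = (3825 - 30227)/(42566 - 53550) = -26402/(-10984) = -26402*(-1/10984) = 13201/5492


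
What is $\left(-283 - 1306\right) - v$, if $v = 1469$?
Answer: $-3058$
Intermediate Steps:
$\left(-283 - 1306\right) - v = \left(-283 - 1306\right) - 1469 = -1589 - 1469 = -3058$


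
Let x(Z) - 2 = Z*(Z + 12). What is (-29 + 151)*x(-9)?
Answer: -3050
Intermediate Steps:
x(Z) = 2 + Z*(12 + Z) (x(Z) = 2 + Z*(Z + 12) = 2 + Z*(12 + Z))
(-29 + 151)*x(-9) = (-29 + 151)*(2 + (-9)² + 12*(-9)) = 122*(2 + 81 - 108) = 122*(-25) = -3050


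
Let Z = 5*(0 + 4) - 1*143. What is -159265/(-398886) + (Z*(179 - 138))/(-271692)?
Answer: 2515700471/6020785284 ≈ 0.41784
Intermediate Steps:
Z = -123 (Z = 5*4 - 143 = 20 - 143 = -123)
-159265/(-398886) + (Z*(179 - 138))/(-271692) = -159265/(-398886) - 123*(179 - 138)/(-271692) = -159265*(-1/398886) - 123*41*(-1/271692) = 159265/398886 - 5043*(-1/271692) = 159265/398886 + 1681/90564 = 2515700471/6020785284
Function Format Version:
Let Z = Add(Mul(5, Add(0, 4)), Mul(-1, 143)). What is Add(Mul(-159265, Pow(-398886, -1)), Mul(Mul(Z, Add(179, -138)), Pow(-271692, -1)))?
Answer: Rational(2515700471, 6020785284) ≈ 0.41784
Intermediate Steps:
Z = -123 (Z = Add(Mul(5, 4), -143) = Add(20, -143) = -123)
Add(Mul(-159265, Pow(-398886, -1)), Mul(Mul(Z, Add(179, -138)), Pow(-271692, -1))) = Add(Mul(-159265, Pow(-398886, -1)), Mul(Mul(-123, Add(179, -138)), Pow(-271692, -1))) = Add(Mul(-159265, Rational(-1, 398886)), Mul(Mul(-123, 41), Rational(-1, 271692))) = Add(Rational(159265, 398886), Mul(-5043, Rational(-1, 271692))) = Add(Rational(159265, 398886), Rational(1681, 90564)) = Rational(2515700471, 6020785284)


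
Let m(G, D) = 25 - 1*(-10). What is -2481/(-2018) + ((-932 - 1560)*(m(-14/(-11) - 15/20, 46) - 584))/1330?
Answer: 197438691/191710 ≈ 1029.9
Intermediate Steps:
m(G, D) = 35 (m(G, D) = 25 + 10 = 35)
-2481/(-2018) + ((-932 - 1560)*(m(-14/(-11) - 15/20, 46) - 584))/1330 = -2481/(-2018) + ((-932 - 1560)*(35 - 584))/1330 = -2481*(-1/2018) - 2492*(-549)*(1/1330) = 2481/2018 + 1368108*(1/1330) = 2481/2018 + 97722/95 = 197438691/191710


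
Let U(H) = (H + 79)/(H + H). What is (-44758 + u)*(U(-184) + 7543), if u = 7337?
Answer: -4516436483/16 ≈ -2.8228e+8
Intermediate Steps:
U(H) = (79 + H)/(2*H) (U(H) = (79 + H)/((2*H)) = (79 + H)*(1/(2*H)) = (79 + H)/(2*H))
(-44758 + u)*(U(-184) + 7543) = (-44758 + 7337)*((1/2)*(79 - 184)/(-184) + 7543) = -37421*((1/2)*(-1/184)*(-105) + 7543) = -37421*(105/368 + 7543) = -37421*2775929/368 = -4516436483/16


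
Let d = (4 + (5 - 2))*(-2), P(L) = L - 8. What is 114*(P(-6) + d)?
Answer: -3192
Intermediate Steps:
P(L) = -8 + L
d = -14 (d = (4 + 3)*(-2) = 7*(-2) = -14)
114*(P(-6) + d) = 114*((-8 - 6) - 14) = 114*(-14 - 14) = 114*(-28) = -3192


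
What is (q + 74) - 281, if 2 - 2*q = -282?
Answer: -65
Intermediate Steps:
q = 142 (q = 1 - 1/2*(-282) = 1 + 141 = 142)
(q + 74) - 281 = (142 + 74) - 281 = 216 - 281 = -65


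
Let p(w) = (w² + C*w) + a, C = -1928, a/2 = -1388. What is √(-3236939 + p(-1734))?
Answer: 3*√345577 ≈ 1763.6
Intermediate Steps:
a = -2776 (a = 2*(-1388) = -2776)
p(w) = -2776 + w² - 1928*w (p(w) = (w² - 1928*w) - 2776 = -2776 + w² - 1928*w)
√(-3236939 + p(-1734)) = √(-3236939 + (-2776 + (-1734)² - 1928*(-1734))) = √(-3236939 + (-2776 + 3006756 + 3343152)) = √(-3236939 + 6347132) = √3110193 = 3*√345577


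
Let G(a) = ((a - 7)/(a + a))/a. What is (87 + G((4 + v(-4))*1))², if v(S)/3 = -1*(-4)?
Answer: 1984969809/262144 ≈ 7572.1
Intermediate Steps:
v(S) = 12 (v(S) = 3*(-1*(-4)) = 3*4 = 12)
G(a) = (-7 + a)/(2*a²) (G(a) = ((-7 + a)/((2*a)))/a = ((-7 + a)*(1/(2*a)))/a = ((-7 + a)/(2*a))/a = (-7 + a)/(2*a²))
(87 + G((4 + v(-4))*1))² = (87 + (-7 + (4 + 12)*1)/(2*((4 + 12)*1)²))² = (87 + (-7 + 16*1)/(2*(16*1)²))² = (87 + (½)*(-7 + 16)/16²)² = (87 + (½)*(1/256)*9)² = (87 + 9/512)² = (44553/512)² = 1984969809/262144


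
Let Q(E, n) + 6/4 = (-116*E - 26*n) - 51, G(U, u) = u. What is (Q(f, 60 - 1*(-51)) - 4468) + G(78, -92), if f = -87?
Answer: 5187/2 ≈ 2593.5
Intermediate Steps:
Q(E, n) = -105/2 - 116*E - 26*n (Q(E, n) = -3/2 + ((-116*E - 26*n) - 51) = -3/2 + (-51 - 116*E - 26*n) = -105/2 - 116*E - 26*n)
(Q(f, 60 - 1*(-51)) - 4468) + G(78, -92) = ((-105/2 - 116*(-87) - 26*(60 - 1*(-51))) - 4468) - 92 = ((-105/2 + 10092 - 26*(60 + 51)) - 4468) - 92 = ((-105/2 + 10092 - 26*111) - 4468) - 92 = ((-105/2 + 10092 - 2886) - 4468) - 92 = (14307/2 - 4468) - 92 = 5371/2 - 92 = 5187/2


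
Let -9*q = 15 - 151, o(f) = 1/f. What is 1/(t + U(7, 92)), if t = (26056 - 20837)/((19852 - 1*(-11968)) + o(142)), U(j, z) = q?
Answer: 4518441/69019762 ≈ 0.065466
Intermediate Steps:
q = 136/9 (q = -(15 - 151)/9 = -⅑*(-136) = 136/9 ≈ 15.111)
U(j, z) = 136/9
t = 741098/4518441 (t = (26056 - 20837)/((19852 - 1*(-11968)) + 1/142) = 5219/((19852 + 11968) + 1/142) = 5219/(31820 + 1/142) = 5219/(4518441/142) = 5219*(142/4518441) = 741098/4518441 ≈ 0.16402)
1/(t + U(7, 92)) = 1/(741098/4518441 + 136/9) = 1/(69019762/4518441) = 4518441/69019762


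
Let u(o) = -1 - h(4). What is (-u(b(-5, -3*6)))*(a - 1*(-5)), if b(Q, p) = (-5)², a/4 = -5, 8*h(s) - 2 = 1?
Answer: -165/8 ≈ -20.625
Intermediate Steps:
h(s) = 3/8 (h(s) = ¼ + (⅛)*1 = ¼ + ⅛ = 3/8)
a = -20 (a = 4*(-5) = -20)
b(Q, p) = 25
u(o) = -11/8 (u(o) = -1 - 1*3/8 = -1 - 3/8 = -11/8)
(-u(b(-5, -3*6)))*(a - 1*(-5)) = (-1*(-11/8))*(-20 - 1*(-5)) = 11*(-20 + 5)/8 = (11/8)*(-15) = -165/8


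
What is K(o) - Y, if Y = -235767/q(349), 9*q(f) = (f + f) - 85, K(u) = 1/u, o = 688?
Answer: 1459869877/421744 ≈ 3461.5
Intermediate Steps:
q(f) = -85/9 + 2*f/9 (q(f) = ((f + f) - 85)/9 = (2*f - 85)/9 = (-85 + 2*f)/9 = -85/9 + 2*f/9)
Y = -2121903/613 (Y = -235767/(-85/9 + (2/9)*349) = -235767/(-85/9 + 698/9) = -235767/613/9 = -235767*9/613 = -2121903/613 ≈ -3461.5)
K(o) - Y = 1/688 - 1*(-2121903/613) = 1/688 + 2121903/613 = 1459869877/421744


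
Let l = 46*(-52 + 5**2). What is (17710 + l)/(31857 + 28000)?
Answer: 16468/59857 ≈ 0.27512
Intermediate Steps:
l = -1242 (l = 46*(-52 + 25) = 46*(-27) = -1242)
(17710 + l)/(31857 + 28000) = (17710 - 1242)/(31857 + 28000) = 16468/59857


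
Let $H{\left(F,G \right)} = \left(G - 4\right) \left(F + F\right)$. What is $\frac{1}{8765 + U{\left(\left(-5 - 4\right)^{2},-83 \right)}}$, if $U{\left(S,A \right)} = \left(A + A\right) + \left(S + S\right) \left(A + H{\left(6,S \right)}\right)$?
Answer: $\frac{1}{144841} \approx 6.9041 \cdot 10^{-6}$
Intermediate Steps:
$H{\left(F,G \right)} = 2 F \left(-4 + G\right)$ ($H{\left(F,G \right)} = \left(-4 + G\right) 2 F = 2 F \left(-4 + G\right)$)
$U{\left(S,A \right)} = 2 A + 2 S \left(-48 + A + 12 S\right)$ ($U{\left(S,A \right)} = \left(A + A\right) + \left(S + S\right) \left(A + 2 \cdot 6 \left(-4 + S\right)\right) = 2 A + 2 S \left(A + \left(-48 + 12 S\right)\right) = 2 A + 2 S \left(-48 + A + 12 S\right)$)
$\frac{1}{8765 + U{\left(\left(-5 - 4\right)^{2},-83 \right)}} = \frac{1}{8765 + \left(2 \left(-83\right) + 2 \left(-83\right) \left(-5 - 4\right)^{2} + 24 \left(-5 - 4\right)^{2} \left(-4 + \left(-5 - 4\right)^{2}\right)\right)} = \frac{1}{8765 + \left(-166 + 2 \left(-83\right) \left(-9\right)^{2} + 24 \left(-9\right)^{2} \left(-4 + \left(-9\right)^{2}\right)\right)} = \frac{1}{8765 + \left(-166 + 2 \left(-83\right) 81 + 24 \cdot 81 \left(-4 + 81\right)\right)} = \frac{1}{8765 - \left(13612 - 149688\right)} = \frac{1}{8765 - -136076} = \frac{1}{8765 + 136076} = \frac{1}{144841}$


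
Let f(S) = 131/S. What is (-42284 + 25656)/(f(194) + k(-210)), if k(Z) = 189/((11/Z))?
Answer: 35484152/7698419 ≈ 4.6093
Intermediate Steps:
k(Z) = 189*Z/11 (k(Z) = 189*(Z/11) = 189*Z/11)
(-42284 + 25656)/(f(194) + k(-210)) = (-42284 + 25656)/(131/194 + (189/11)*(-210)) = -16628/(131*(1/194) - 39690/11) = -16628/(131/194 - 39690/11) = -16628/(-7698419/2134) = -16628*(-2134/7698419) = 35484152/7698419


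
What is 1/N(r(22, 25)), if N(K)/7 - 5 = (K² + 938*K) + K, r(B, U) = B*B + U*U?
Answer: 1/15898659 ≈ 6.2898e-8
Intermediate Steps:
r(B, U) = B² + U²
N(K) = 35 + 7*K² + 6573*K (N(K) = 35 + 7*((K² + 938*K) + K) = 35 + 7*(K² + 939*K) = 35 + (7*K² + 6573*K) = 35 + 7*K² + 6573*K)
1/N(r(22, 25)) = 1/(35 + 7*(22² + 25²)² + 6573*(22² + 25²)) = 1/(35 + 7*(484 + 625)² + 6573*(484 + 625)) = 1/(35 + 7*1109² + 6573*1109) = 1/(35 + 7*1229881 + 7289457) = 1/(35 + 8609167 + 7289457) = 1/15898659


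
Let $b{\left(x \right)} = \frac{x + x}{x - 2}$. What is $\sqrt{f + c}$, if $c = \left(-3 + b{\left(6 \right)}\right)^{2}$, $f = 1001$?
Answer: $\sqrt{1001} \approx 31.639$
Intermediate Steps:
$b{\left(x \right)} = \frac{2 x}{-2 + x}$
$c = 0$ ($c = \left(-3 + 2 \cdot 6 \frac{1}{-2 + 6}\right)^{2} = \left(-3 + 2 \cdot 6 \cdot \frac{1}{4}\right)^{2} = \left(-3 + 3\right)^{2} = 0^{2} = 0$)
$\sqrt{f + c} = \sqrt{1001 + 0} = \sqrt{1001}$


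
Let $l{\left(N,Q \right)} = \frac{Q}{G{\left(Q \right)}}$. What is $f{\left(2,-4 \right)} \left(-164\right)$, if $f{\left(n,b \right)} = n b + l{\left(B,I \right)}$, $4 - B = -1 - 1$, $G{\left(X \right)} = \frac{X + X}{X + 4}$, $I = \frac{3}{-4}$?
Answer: $\frac{2091}{2} \approx 1045.5$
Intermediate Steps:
$I = - \frac{3}{4}$ ($I = 3 \left(- \frac{1}{4}\right) = - \frac{3}{4} \approx -0.75$)
$G{\left(X \right)} = \frac{2 X}{4 + X}$
$B = 6$ ($B = 4 - \left(-1 - 1\right) = 4 - -2 = 4 + 2 = 6$)
$l{\left(N,Q \right)} = 2 + \frac{Q}{2}$ ($l{\left(N,Q \right)} = \frac{Q}{2 Q \frac{1}{4 + Q}} = Q \frac{4 + Q}{2 Q} = 2 + \frac{Q}{2}$)
$f{\left(n,b \right)} = \frac{13}{8} + b n$ ($f{\left(n,b \right)} = n b + \left(2 + \frac{1}{2} \left(- \frac{3}{4}\right)\right) = b n + \left(2 - \frac{3}{8}\right) = b n + \frac{13}{8} = \frac{13}{8} + b n$)
$f{\left(2,-4 \right)} \left(-164\right) = \left(\frac{13}{8} - 8\right) \left(-164\right) = \left(- \frac{51}{8}\right) \left(-164\right) = \frac{2091}{2}$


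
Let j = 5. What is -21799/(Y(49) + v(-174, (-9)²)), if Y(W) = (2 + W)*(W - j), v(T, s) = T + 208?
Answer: -21799/2278 ≈ -9.5694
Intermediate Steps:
v(T, s) = 208 + T
Y(W) = (-5 + W)*(2 + W) (Y(W) = (2 + W)*(W - 1*5) = (2 + W)*(W - 5) = (2 + W)*(-5 + W) = (-5 + W)*(2 + W))
-21799/(Y(49) + v(-174, (-9)²)) = -21799/((-10 + 49² - 3*49) + (208 - 174)) = -21799/((-10 + 2401 - 147) + 34) = -21799/(2244 + 34) = -21799/2278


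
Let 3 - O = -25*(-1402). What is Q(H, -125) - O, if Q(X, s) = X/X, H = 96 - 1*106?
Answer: 35048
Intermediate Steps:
H = -10 (H = 96 - 106 = -10)
Q(X, s) = 1
O = -35047 (O = 3 - (-25)*(-1402) = 3 - 1*35050 = 3 - 35050 = -35047)
Q(H, -125) - O = 1 - 1*(-35047) = 1 + 35047 = 35048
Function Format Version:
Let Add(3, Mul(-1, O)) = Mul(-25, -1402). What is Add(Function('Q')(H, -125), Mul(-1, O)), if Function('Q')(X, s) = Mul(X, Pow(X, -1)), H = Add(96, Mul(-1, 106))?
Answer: 35048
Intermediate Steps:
H = -10 (H = Add(96, -106) = -10)
Function('Q')(X, s) = 1
O = -35047 (O = Add(3, Mul(-1, Mul(-25, -1402))) = Add(3, Mul(-1, 35050)) = Add(3, -35050) = -35047)
Add(Function('Q')(H, -125), Mul(-1, O)) = Add(1, Mul(-1, -35047)) = Add(1, 35047) = 35048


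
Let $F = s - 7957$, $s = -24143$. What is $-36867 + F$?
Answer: $-68967$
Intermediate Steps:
$F = -32100$ ($F = -24143 - 7957 = -32100$)
$-36867 + F = -36867 - 32100 = -68967$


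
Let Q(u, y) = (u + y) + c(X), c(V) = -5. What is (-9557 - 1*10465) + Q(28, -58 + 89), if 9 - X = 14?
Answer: -19968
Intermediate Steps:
X = -5 (X = 9 - 1*14 = 9 - 14 = -5)
Q(u, y) = -5 + u + y (Q(u, y) = (u + y) - 5 = -5 + u + y)
(-9557 - 1*10465) + Q(28, -58 + 89) = (-9557 - 1*10465) + (-5 + 28 + (-58 + 89)) = (-9557 - 10465) + (-5 + 28 + 31) = -20022 + 54 = -19968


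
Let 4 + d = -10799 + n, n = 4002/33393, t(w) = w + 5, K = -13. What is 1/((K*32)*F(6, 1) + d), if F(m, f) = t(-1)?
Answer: -11131/138768843 ≈ -8.0212e-5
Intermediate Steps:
t(w) = 5 + w
F(m, f) = 4 (F(m, f) = 5 - 1 = 4)
n = 1334/11131 (n = 4002*(1/33393) = 1334/11131 ≈ 0.11985)
d = -120246859/11131 (d = -4 + (-10799 + 1334/11131) = -4 - 120202335/11131 = -120246859/11131 ≈ -10803.)
1/((K*32)*F(6, 1) + d) = 1/(-13*32*4 - 120246859/11131) = 1/(-416*4 - 120246859/11131) = 1/(-1664 - 120246859/11131) = 1/(-138768843/11131) = -11131/138768843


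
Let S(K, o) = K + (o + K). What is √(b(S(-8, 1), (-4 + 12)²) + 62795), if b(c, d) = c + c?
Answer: √62765 ≈ 250.53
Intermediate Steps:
S(K, o) = o + 2*K (S(K, o) = K + (K + o) = o + 2*K)
b(c, d) = 2*c
√(b(S(-8, 1), (-4 + 12)²) + 62795) = √(2*(1 + 2*(-8)) + 62795) = √(2*(1 - 16) + 62795) = √(2*(-15) + 62795) = √(-30 + 62795) = √62765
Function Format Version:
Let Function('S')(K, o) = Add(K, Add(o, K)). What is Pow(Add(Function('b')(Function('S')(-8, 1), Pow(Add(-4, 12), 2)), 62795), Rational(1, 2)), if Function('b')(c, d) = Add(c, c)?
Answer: Pow(62765, Rational(1, 2)) ≈ 250.53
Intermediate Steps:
Function('S')(K, o) = Add(o, Mul(2, K)) (Function('S')(K, o) = Add(K, Add(K, o)) = Add(o, Mul(2, K)))
Function('b')(c, d) = Mul(2, c)
Pow(Add(Function('b')(Function('S')(-8, 1), Pow(Add(-4, 12), 2)), 62795), Rational(1, 2)) = Pow(Add(Mul(2, Add(1, Mul(2, -8))), 62795), Rational(1, 2)) = Pow(Add(Mul(2, Add(1, -16)), 62795), Rational(1, 2)) = Pow(Add(Mul(2, -15), 62795), Rational(1, 2)) = Pow(Add(-30, 62795), Rational(1, 2)) = Pow(62765, Rational(1, 2))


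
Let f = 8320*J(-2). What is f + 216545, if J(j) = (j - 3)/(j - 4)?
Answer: 670435/3 ≈ 2.2348e+5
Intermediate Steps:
J(j) = (-3 + j)/(-4 + j)
f = 20800/3 (f = 8320*((-3 - 2)/(-4 - 2)) = 8320*(-5/(-6)) = 8320*(-1/6*(-5)) = 8320*(5/6) = 20800/3 ≈ 6933.3)
f + 216545 = 20800/3 + 216545 = 670435/3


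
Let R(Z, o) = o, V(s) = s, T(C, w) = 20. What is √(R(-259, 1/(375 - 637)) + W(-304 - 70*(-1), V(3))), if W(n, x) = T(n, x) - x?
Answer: √1166686/262 ≈ 4.1226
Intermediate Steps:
W(n, x) = 20 - x
√(R(-259, 1/(375 - 637)) + W(-304 - 70*(-1), V(3))) = √(1/(375 - 637) + (20 - 1*3)) = √(1/(-262) + (20 - 3)) = √(-1/262 + 17) = √(4453/262) = √1166686/262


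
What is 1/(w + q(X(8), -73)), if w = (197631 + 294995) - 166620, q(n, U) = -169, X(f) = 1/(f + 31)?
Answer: 1/325837 ≈ 3.0690e-6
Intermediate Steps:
X(f) = 1/(31 + f)
w = 326006 (w = 492626 - 166620 = 326006)
1/(w + q(X(8), -73)) = 1/(326006 - 169) = 1/325837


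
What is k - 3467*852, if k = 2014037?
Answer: -939847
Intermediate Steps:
k - 3467*852 = 2014037 - 3467*852 = 2014037 - 2953884 = -939847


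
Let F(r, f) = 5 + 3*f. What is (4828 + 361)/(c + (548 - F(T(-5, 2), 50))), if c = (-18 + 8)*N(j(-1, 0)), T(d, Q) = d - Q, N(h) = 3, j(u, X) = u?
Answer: 5189/363 ≈ 14.295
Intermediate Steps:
c = -30 (c = (-18 + 8)*3 = -10*3 = -30)
(4828 + 361)/(c + (548 - F(T(-5, 2), 50))) = (4828 + 361)/(-30 + (548 - (5 + 3*50))) = 5189/(-30 + (548 - (5 + 150))) = 5189/(-30 + (548 - 1*155)) = 5189/(-30 + (548 - 155)) = 5189/(-30 + 393) = 5189/363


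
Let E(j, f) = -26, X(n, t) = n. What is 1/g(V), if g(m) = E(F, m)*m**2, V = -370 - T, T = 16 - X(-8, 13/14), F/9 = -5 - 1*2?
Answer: -1/4036136 ≈ -2.4776e-7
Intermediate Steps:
F = -63 (F = 9*(-5 - 1*2) = 9*(-5 - 2) = 9*(-7) = -63)
T = 24 (T = 16 - 1*(-8) = 16 + 8 = 24)
V = -394 (V = -370 - 1*24 = -370 - 24 = -394)
g(m) = -26*m**2
1/g(V) = 1/(-26*(-394)**2) = 1/(-26*155236) = 1/(-4036136) = -1/4036136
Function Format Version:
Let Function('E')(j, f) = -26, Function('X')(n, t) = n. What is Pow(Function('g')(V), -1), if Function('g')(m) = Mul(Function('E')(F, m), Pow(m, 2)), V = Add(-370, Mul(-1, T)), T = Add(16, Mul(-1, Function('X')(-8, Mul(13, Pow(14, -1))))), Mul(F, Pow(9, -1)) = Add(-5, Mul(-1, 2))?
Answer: Rational(-1, 4036136) ≈ -2.4776e-7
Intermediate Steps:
F = -63 (F = Mul(9, Add(-5, Mul(-1, 2))) = Mul(9, Add(-5, -2)) = Mul(9, -7) = -63)
T = 24 (T = Add(16, Mul(-1, -8)) = Add(16, 8) = 24)
V = -394 (V = Add(-370, Mul(-1, 24)) = Add(-370, -24) = -394)
Function('g')(m) = Mul(-26, Pow(m, 2))
Pow(Function('g')(V), -1) = Pow(Mul(-26, Pow(-394, 2)), -1) = Pow(Mul(-26, 155236), -1) = Pow(-4036136, -1) = Rational(-1, 4036136)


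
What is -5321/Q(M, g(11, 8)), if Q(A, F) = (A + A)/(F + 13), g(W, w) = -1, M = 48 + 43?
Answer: -31926/91 ≈ -350.83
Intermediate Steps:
M = 91
Q(A, F) = 2*A/(13 + F) (Q(A, F) = (2*A)/(13 + F) = 2*A/(13 + F))
-5321/Q(M, g(11, 8)) = -5321/(2*91/(13 - 1)) = -5321/(2*91/12) = -5321/(2*91*(1/12)) = -5321/91/6 = -5321*6/91 = -31926/91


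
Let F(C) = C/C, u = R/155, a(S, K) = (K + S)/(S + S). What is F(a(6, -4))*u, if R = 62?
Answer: ⅖ ≈ 0.40000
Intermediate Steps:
a(S, K) = (K + S)/(2*S) (a(S, K) = (K + S)/((2*S)) = (K + S)*(1/(2*S)) = (K + S)/(2*S))
u = ⅖ (u = 62/155 = 62*(1/155) = ⅖ ≈ 0.40000)
F(C) = 1
F(a(6, -4))*u = 1*(⅖) = ⅖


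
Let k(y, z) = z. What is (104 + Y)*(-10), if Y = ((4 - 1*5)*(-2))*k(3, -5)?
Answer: -940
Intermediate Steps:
Y = -10 (Y = ((4 - 1*5)*(-2))*(-5) = ((4 - 5)*(-2))*(-5) = -1*(-2)*(-5) = 2*(-5) = -10)
(104 + Y)*(-10) = (104 - 10)*(-10) = 94*(-10) = -940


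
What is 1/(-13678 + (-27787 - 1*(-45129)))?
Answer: 1/3664 ≈ 0.00027293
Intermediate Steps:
1/(-13678 + (-27787 - 1*(-45129))) = 1/(-13678 + (-27787 + 45129)) = 1/(-13678 + 17342) = 1/3664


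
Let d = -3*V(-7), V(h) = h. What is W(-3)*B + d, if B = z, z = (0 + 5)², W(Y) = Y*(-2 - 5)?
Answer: 546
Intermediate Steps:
W(Y) = -7*Y (W(Y) = Y*(-7) = -7*Y)
d = 21 (d = -3*(-7) = 21)
z = 25 (z = 5² = 25)
B = 25
W(-3)*B + d = -7*(-3)*25 + 21 = 21*25 + 21 = 525 + 21 = 546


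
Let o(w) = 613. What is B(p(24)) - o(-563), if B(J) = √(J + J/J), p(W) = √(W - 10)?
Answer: -613 + √(1 + √14) ≈ -610.82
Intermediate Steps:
p(W) = √(-10 + W)
B(J) = √(1 + J) (B(J) = √(J + 1) = √(1 + J))
B(p(24)) - o(-563) = √(1 + √(-10 + 24)) - 1*613 = √(1 + √14) - 613 = -613 + √(1 + √14)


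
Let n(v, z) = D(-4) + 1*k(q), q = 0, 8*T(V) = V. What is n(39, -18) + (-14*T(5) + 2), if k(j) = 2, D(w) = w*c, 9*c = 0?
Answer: -19/4 ≈ -4.7500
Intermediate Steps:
c = 0 (c = (⅑)*0 = 0)
T(V) = V/8
D(w) = 0 (D(w) = w*0 = 0)
n(v, z) = 2 (n(v, z) = 0 + 1*2 = 0 + 2 = 2)
n(39, -18) + (-14*T(5) + 2) = 2 + (-7*5/4 + 2) = 2 + (-14*5/8 + 2) = 2 + (-35/4 + 2) = 2 - 27/4 = -19/4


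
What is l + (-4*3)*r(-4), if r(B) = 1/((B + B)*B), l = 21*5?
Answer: 837/8 ≈ 104.63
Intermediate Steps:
l = 105
r(B) = 1/(2*B**2) (r(B) = 1/(((2*B))*B) = (1/(2*B))/B = 1/(2*B**2))
l + (-4*3)*r(-4) = 105 + (-4*3)*((1/2)/(-4)**2) = 105 - 6/16 = 105 - 12*1/32 = 105 - 3/8 = 837/8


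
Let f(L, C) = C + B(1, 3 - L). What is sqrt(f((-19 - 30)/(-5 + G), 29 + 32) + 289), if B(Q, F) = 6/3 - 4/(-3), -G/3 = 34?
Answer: 2*sqrt(795)/3 ≈ 18.797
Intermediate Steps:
G = -102 (G = -3*34 = -102)
B(Q, F) = 10/3 (B(Q, F) = 6*(1/3) - 4*(-1/3) = 2 + 4/3 = 10/3)
f(L, C) = 10/3 + C (f(L, C) = C + 10/3 = 10/3 + C)
sqrt(f((-19 - 30)/(-5 + G), 29 + 32) + 289) = sqrt((10/3 + (29 + 32)) + 289) = sqrt((10/3 + 61) + 289) = sqrt(193/3 + 289) = sqrt(1060/3) = 2*sqrt(795)/3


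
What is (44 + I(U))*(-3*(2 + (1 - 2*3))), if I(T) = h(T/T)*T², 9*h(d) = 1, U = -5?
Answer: 421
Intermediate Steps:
h(d) = ⅑ (h(d) = (⅑)*1 = ⅑)
I(T) = T²/9
(44 + I(U))*(-3*(2 + (1 - 2*3))) = (44 + (⅑)*(-5)²)*(-3*(2 + (1 - 2*3))) = (44 + (⅑)*25)*(-3*(2 + (1 - 6))) = (44 + 25/9)*(-3*(2 - 5)) = 421*(-3*(-3))/9 = (421/9)*9 = 421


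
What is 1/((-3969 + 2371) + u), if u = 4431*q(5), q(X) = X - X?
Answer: -1/1598 ≈ -0.00062578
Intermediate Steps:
q(X) = 0
u = 0 (u = 4431*0 = 0)
1/((-3969 + 2371) + u) = 1/((-3969 + 2371) + 0) = 1/(-1598 + 0) = 1/(-1598) = -1/1598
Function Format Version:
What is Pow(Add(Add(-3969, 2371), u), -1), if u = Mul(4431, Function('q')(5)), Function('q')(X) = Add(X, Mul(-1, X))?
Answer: Rational(-1, 1598) ≈ -0.00062578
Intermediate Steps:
Function('q')(X) = 0
u = 0 (u = Mul(4431, 0) = 0)
Pow(Add(Add(-3969, 2371), u), -1) = Pow(Add(Add(-3969, 2371), 0), -1) = Pow(Add(-1598, 0), -1) = Pow(-1598, -1) = Rational(-1, 1598)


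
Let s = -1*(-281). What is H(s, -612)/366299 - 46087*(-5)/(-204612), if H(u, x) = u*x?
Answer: -413825761/259339692 ≈ -1.5957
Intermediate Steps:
s = 281
H(s, -612)/366299 - 46087*(-5)/(-204612) = (281*(-612))/366299 - 46087*(-5)/(-204612) = -171972*1/366299 + 230435*(-1/204612) = -10116/21547 - 13555/12036 = -413825761/259339692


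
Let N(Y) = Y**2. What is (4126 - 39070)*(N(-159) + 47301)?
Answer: -2536305408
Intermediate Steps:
(4126 - 39070)*(N(-159) + 47301) = (4126 - 39070)*((-159)**2 + 47301) = -34944*(25281 + 47301) = -34944*72582 = -2536305408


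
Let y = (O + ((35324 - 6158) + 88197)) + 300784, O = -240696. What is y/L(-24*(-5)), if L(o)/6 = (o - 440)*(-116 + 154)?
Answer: -177451/72960 ≈ -2.4322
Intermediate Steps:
L(o) = -100320 + 228*o (L(o) = 6*((o - 440)*(-116 + 154)) = 6*((-440 + o)*38) = 6*(-16720 + 38*o) = -100320 + 228*o)
y = 177451 (y = (-240696 + ((35324 - 6158) + 88197)) + 300784 = (-240696 + (29166 + 88197)) + 300784 = (-240696 + 117363) + 300784 = -123333 + 300784 = 177451)
y/L(-24*(-5)) = 177451/(-100320 + 228*(-24*(-5))) = 177451/(-100320 + 228*120) = 177451/(-100320 + 27360) = 177451/(-72960) = 177451*(-1/72960) = -177451/72960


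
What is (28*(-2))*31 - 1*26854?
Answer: -28590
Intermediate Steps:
(28*(-2))*31 - 1*26854 = -56*31 - 26854 = -1736 - 26854 = -28590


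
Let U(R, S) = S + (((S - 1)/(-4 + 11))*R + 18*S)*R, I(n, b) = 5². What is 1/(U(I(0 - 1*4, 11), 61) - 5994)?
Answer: 7/188119 ≈ 3.7210e-5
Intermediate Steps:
I(n, b) = 25
U(R, S) = S + R*(18*S + R*(-⅐ + S/7)) (U(R, S) = S + (((-1 + S)/7)*R + 18*S)*R = S + (((-1 + S)*(⅐))*R + 18*S)*R = S + ((-⅐ + S/7)*R + 18*S)*R = S + (R*(-⅐ + S/7) + 18*S)*R = S + (18*S + R*(-⅐ + S/7))*R = S + R*(18*S + R*(-⅐ + S/7)))
1/(U(I(0 - 1*4, 11), 61) - 5994) = 1/((61 - ⅐*25² + 18*25*61 + (⅐)*61*25²) - 5994) = 1/((61 - ⅐*625 + 27450 + (⅐)*61*625) - 5994) = 1/((61 - 625/7 + 27450 + 38125/7) - 5994) = 1/(230077/7 - 5994) = 1/(188119/7) = 7/188119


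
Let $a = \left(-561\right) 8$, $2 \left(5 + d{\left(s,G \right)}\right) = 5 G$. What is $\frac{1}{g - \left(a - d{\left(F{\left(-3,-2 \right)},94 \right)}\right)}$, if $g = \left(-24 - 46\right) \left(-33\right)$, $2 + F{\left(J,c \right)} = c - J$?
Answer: $\frac{1}{7028} \approx 0.00014229$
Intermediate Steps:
$F{\left(J,c \right)} = -2 + c - J$ ($F{\left(J,c \right)} = -2 - \left(J - c\right) = -2 + c - J$)
$d{\left(s,G \right)} = -5 + \frac{5 G}{2}$
$a = -4488$
$g = 2310$ ($g = \left(-70\right) \left(-33\right) = 2310$)
$\frac{1}{g - \left(a - d{\left(F{\left(-3,-2 \right)},94 \right)}\right)} = \frac{1}{2310 + \left(\left(-5 + \frac{5}{2} \cdot 94\right) - -4488\right)} = \frac{1}{2310 + \left(\left(-5 + 235\right) + 4488\right)} = \frac{1}{2310 + \left(230 + 4488\right)} = \frac{1}{2310 + 4718} = \frac{1}{7028}$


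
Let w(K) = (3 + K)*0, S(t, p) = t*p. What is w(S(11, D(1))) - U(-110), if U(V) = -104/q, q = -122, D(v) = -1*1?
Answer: -52/61 ≈ -0.85246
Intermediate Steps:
D(v) = -1
S(t, p) = p*t
w(K) = 0
U(V) = 52/61 (U(V) = -104/(-122) = -104*(-1/122) = 52/61)
w(S(11, D(1))) - U(-110) = 0 - 1*52/61 = 0 - 52/61 = -52/61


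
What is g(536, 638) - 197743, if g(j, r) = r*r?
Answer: 209301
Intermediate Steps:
g(j, r) = r²
g(536, 638) - 197743 = 638² - 197743 = 407044 - 197743 = 209301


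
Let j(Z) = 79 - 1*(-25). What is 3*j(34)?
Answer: 312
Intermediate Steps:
j(Z) = 104 (j(Z) = 79 + 25 = 104)
3*j(34) = 3*104 = 312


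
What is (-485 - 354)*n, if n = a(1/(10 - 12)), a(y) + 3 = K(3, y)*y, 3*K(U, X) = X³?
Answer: 119977/48 ≈ 2499.5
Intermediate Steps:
K(U, X) = X³/3
a(y) = -3 + y⁴/3 (a(y) = -3 + (y³/3)*y = -3 + y⁴/3)
n = -143/48 (n = -3 + (1/(10 - 12))⁴/3 = -3 + (1/(-2))⁴/3 = -3 + (-½)⁴/3 = -3 + (⅓)*(1/16) = -3 + 1/48 = -143/48 ≈ -2.9792)
(-485 - 354)*n = (-485 - 354)*(-143/48) = -839*(-143/48) = 119977/48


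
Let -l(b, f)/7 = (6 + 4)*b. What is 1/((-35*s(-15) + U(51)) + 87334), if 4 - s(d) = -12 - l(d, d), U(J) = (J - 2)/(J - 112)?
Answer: 61/3051415 ≈ 1.9991e-5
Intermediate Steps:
l(b, f) = -70*b (l(b, f) = -7*(6 + 4)*b = -70*b)
U(J) = (-2 + J)/(-112 + J)
s(d) = 16 - 70*d (s(d) = 4 - (-12 - (-70)*d) = 4 - (-12 + 70*d) = 4 + (12 - 70*d) = 16 - 70*d)
1/((-35*s(-15) + U(51)) + 87334) = 1/((-35*(16 - 70*(-15)) + (-2 + 51)/(-112 + 51)) + 87334) = 1/((-35*(16 + 1050) + 49/(-61)) + 87334) = 1/((-35*1066 - 1/61*49) + 87334) = 1/((-37310 - 49/61) + 87334) = 1/(-2275959/61 + 87334) = 1/(3051415/61) = 61/3051415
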